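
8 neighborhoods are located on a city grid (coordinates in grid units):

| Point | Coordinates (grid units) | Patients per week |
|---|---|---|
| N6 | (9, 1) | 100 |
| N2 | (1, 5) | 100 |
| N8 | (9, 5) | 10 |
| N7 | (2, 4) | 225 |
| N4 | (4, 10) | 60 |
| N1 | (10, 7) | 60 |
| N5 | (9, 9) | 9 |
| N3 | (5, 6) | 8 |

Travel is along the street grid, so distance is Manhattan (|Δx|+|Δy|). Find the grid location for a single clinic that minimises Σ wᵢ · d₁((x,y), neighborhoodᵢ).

Manhattan distance separates: Σwᵢ(|x−xᵢ|+|y−yᵢ|) = Σwᵢ|x−xᵢ| + Σwᵢ|y−yᵢ|, so x and y are optimised independently as 1-D weighted medians.
Total weight W = 572; half = 286.
x-coordinate, sorted with cumulative weight:
  x=1 (N2, w=100) cum 100
  x=2 (N7, w=225) cum 325  ← median
  x=4 (N4, w=60) cum 385
  x=5 (N3, w=8) cum 393
  x=9 (N6, w=100) cum 493
  x=9 (N8, w=10) cum 503
  x=9 (N5, w=9) cum 512
  x=10 (N1, w=60) cum 572
⇒ x* = 2
y-coordinate, sorted with cumulative weight:
  y=1 (N6, w=100) cum 100
  y=4 (N7, w=225) cum 325  ← median
  y=5 (N2, w=100) cum 425
  y=5 (N8, w=10) cum 435
  y=6 (N3, w=8) cum 443
  y=7 (N1, w=60) cum 503
  y=9 (N5, w=9) cum 512
  y=10 (N4, w=60) cum 572
⇒ y* = 4

(2, 4)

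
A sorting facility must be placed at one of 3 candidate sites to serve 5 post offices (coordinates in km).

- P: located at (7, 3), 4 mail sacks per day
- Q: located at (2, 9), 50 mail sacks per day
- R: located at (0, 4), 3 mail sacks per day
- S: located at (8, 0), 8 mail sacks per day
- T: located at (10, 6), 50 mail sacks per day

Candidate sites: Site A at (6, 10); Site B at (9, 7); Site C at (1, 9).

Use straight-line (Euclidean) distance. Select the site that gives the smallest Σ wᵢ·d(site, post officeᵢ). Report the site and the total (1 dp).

Total weighted distance at each candidate:
  Site A (6, 10): total = 624.3
  Site B (9, 7): total = 537.6
  Site C (1, 9): total = 664.8
Minimum is at Site B with total 537.6 km.

Site B, total 537.6 km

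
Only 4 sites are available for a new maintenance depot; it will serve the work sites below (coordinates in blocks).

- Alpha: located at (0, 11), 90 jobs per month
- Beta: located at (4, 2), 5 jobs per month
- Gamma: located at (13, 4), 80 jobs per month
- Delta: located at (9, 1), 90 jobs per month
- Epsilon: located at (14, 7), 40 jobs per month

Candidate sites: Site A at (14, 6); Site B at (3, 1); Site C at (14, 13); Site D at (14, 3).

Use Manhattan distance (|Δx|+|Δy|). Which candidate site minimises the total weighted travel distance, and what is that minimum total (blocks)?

Site A, total 2960 blocks

Total weighted distance at each candidate:
  Site A (14, 6): total = 2960
  Site B (3, 1): total = 3440
  Site C (14, 13): total = 4115
  Site D (14, 3): total = 2985
Minimum is at Site A with total 2960 blocks.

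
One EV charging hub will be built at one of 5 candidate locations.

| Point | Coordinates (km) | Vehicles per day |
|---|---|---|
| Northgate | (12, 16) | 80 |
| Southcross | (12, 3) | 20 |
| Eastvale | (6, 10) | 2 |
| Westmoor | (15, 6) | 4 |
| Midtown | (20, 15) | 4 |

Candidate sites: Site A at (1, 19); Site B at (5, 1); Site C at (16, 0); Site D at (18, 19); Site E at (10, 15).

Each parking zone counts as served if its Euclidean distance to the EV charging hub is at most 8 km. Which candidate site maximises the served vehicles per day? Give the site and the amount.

Site D, covering 84

Coverage radius r = 8 km; a point is covered iff (Δx)²+(Δy)² ≤ 8² = 64.
  Site A (1, 19): covers {none} → 0
  Site B (5, 1): covers {Southcross} → 20
  Site C (16, 0): covers {Southcross, Westmoor} → 24
  Site D (18, 19): covers {Northgate, Midtown} → 84
  Site E (10, 15): covers {Northgate, Eastvale} → 82
Maximum coverage at Site D: 84 vehicles per day.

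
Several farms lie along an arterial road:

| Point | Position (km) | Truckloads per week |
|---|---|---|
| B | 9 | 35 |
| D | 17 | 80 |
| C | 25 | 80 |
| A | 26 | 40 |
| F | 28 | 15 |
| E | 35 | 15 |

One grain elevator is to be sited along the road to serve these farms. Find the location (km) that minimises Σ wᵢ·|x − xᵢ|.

x = 25

For a sum of weighted absolute distances on a line, the optimum is the weighted median (not the mean). Total weight W = 265; half-weight = 132.5.
Sort by position and accumulate weight:
  km 9 (B, w=35) → cum 35
  km 17 (D, w=80) → cum 115
  km 25 (C, w=80) → cum 195  ≥ 132.5 → median here
  km 26 (A, w=40) → cum 235
  km 28 (F, w=15) → cum 250
  km 35 (E, w=15) → cum 265
Optimal location: km 25.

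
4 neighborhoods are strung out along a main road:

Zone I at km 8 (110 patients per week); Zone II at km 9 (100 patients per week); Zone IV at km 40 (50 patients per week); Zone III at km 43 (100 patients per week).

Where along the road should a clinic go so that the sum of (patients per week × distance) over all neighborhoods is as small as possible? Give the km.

For a sum of weighted absolute distances on a line, the optimum is the weighted median (not the mean). Total weight W = 360; half-weight = 180.
Sort by position and accumulate weight:
  km 8 (Zone I, w=110) → cum 110
  km 9 (Zone II, w=100) → cum 210  ≥ 180 → median here
  km 40 (Zone IV, w=50) → cum 260
  km 43 (Zone III, w=100) → cum 360
Optimal location: km 9.

x = 9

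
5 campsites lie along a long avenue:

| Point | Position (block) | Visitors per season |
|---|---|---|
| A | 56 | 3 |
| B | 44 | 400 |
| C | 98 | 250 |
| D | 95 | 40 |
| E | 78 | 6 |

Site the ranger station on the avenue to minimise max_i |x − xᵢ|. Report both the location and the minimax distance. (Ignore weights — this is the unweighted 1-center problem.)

The 1-center on a line is the midpoint of the two extreme points: leftmost at 44, rightmost at 98.
Optimal location = (44 + 98)/2 = 71; maximum distance = (98 − 44)/2 = 27.

location 71, max distance 27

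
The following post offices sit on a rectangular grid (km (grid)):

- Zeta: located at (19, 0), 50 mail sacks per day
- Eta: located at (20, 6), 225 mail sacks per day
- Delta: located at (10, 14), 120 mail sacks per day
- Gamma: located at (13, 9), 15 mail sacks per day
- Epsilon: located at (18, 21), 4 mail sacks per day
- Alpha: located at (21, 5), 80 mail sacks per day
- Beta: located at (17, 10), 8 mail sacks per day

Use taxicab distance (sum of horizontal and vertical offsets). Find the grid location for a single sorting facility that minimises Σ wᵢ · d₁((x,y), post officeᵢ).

Manhattan distance separates: Σwᵢ(|x−xᵢ|+|y−yᵢ|) = Σwᵢ|x−xᵢ| + Σwᵢ|y−yᵢ|, so x and y are optimised independently as 1-D weighted medians.
Total weight W = 502; half = 251.
x-coordinate, sorted with cumulative weight:
  x=10 (Delta, w=120) cum 120
  x=13 (Gamma, w=15) cum 135
  x=17 (Beta, w=8) cum 143
  x=18 (Epsilon, w=4) cum 147
  x=19 (Zeta, w=50) cum 197
  x=20 (Eta, w=225) cum 422  ← median
  x=21 (Alpha, w=80) cum 502
⇒ x* = 20
y-coordinate, sorted with cumulative weight:
  y=0 (Zeta, w=50) cum 50
  y=5 (Alpha, w=80) cum 130
  y=6 (Eta, w=225) cum 355  ← median
  y=9 (Gamma, w=15) cum 370
  y=10 (Beta, w=8) cum 378
  y=14 (Delta, w=120) cum 498
  y=21 (Epsilon, w=4) cum 502
⇒ y* = 6

(20, 6)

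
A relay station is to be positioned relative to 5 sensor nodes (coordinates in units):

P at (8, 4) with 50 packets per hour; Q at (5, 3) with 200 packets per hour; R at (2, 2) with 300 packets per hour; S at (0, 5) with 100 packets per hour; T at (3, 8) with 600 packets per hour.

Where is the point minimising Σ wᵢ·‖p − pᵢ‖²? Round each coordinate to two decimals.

The minimiser of Σwᵢ‖p−pᵢ‖² is the weighted centroid p* = (Σwᵢpᵢ)/(Σwᵢ).
Σwᵢ = 1250.
Σwᵢxᵢ = 50·8 + 200·5 + 300·2 + 100·0 + 600·3 = 3800.
Σwᵢyᵢ = 50·4 + 200·3 + 300·2 + 100·5 + 600·8 = 6700.
x* = 3800/1250 = 3.04, y* = 6700/1250 = 5.36.

(3.04, 5.36)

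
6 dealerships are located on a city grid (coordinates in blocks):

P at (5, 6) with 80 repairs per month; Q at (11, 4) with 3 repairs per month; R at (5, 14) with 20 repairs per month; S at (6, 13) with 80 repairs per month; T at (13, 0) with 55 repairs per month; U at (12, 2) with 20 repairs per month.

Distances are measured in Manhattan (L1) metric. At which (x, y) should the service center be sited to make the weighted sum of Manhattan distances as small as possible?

Manhattan distance separates: Σwᵢ(|x−xᵢ|+|y−yᵢ|) = Σwᵢ|x−xᵢ| + Σwᵢ|y−yᵢ|, so x and y are optimised independently as 1-D weighted medians.
Total weight W = 258; half = 129.
x-coordinate, sorted with cumulative weight:
  x=5 (P, w=80) cum 80
  x=5 (R, w=20) cum 100
  x=6 (S, w=80) cum 180  ← median
  x=11 (Q, w=3) cum 183
  x=12 (U, w=20) cum 203
  x=13 (T, w=55) cum 258
⇒ x* = 6
y-coordinate, sorted with cumulative weight:
  y=0 (T, w=55) cum 55
  y=2 (U, w=20) cum 75
  y=4 (Q, w=3) cum 78
  y=6 (P, w=80) cum 158  ← median
  y=13 (S, w=80) cum 238
  y=14 (R, w=20) cum 258
⇒ y* = 6

(6, 6)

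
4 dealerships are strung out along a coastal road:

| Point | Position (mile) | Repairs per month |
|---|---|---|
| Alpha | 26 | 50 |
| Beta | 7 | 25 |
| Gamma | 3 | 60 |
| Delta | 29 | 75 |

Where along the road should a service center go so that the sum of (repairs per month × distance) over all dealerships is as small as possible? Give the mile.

x = 26

For a sum of weighted absolute distances on a line, the optimum is the weighted median (not the mean). Total weight W = 210; half-weight = 105.
Sort by position and accumulate weight:
  mile 3 (Gamma, w=60) → cum 60
  mile 7 (Beta, w=25) → cum 85
  mile 26 (Alpha, w=50) → cum 135  ≥ 105 → median here
  mile 29 (Delta, w=75) → cum 210
Optimal location: mile 26.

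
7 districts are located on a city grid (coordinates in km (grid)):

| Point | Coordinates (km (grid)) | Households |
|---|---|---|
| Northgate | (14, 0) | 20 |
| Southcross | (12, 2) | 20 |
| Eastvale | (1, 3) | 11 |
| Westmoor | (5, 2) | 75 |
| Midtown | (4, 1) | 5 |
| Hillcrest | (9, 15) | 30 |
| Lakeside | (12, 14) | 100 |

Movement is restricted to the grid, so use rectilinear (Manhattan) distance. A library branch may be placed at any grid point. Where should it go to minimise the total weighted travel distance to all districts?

Manhattan distance separates: Σwᵢ(|x−xᵢ|+|y−yᵢ|) = Σwᵢ|x−xᵢ| + Σwᵢ|y−yᵢ|, so x and y are optimised independently as 1-D weighted medians.
Total weight W = 261; half = 130.5.
x-coordinate, sorted with cumulative weight:
  x=1 (Eastvale, w=11) cum 11
  x=4 (Midtown, w=5) cum 16
  x=5 (Westmoor, w=75) cum 91
  x=9 (Hillcrest, w=30) cum 121
  x=12 (Southcross, w=20) cum 141  ← median
  x=12 (Lakeside, w=100) cum 241
  x=14 (Northgate, w=20) cum 261
⇒ x* = 12
y-coordinate, sorted with cumulative weight:
  y=0 (Northgate, w=20) cum 20
  y=1 (Midtown, w=5) cum 25
  y=2 (Southcross, w=20) cum 45
  y=2 (Westmoor, w=75) cum 120
  y=3 (Eastvale, w=11) cum 131  ← median
  y=14 (Lakeside, w=100) cum 231
  y=15 (Hillcrest, w=30) cum 261
⇒ y* = 3

(12, 3)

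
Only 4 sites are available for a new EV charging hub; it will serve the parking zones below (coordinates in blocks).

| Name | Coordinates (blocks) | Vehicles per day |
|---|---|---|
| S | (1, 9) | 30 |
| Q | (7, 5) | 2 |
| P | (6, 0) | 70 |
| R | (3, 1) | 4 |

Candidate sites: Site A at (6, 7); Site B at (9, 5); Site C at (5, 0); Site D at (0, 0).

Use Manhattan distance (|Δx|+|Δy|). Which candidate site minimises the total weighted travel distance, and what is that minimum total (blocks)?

Site C, total 486 blocks

Total weighted distance at each candidate:
  Site A (6, 7): total = 742
  Site B (9, 5): total = 964
  Site C (5, 0): total = 486
  Site D (0, 0): total = 760
Minimum is at Site C with total 486 blocks.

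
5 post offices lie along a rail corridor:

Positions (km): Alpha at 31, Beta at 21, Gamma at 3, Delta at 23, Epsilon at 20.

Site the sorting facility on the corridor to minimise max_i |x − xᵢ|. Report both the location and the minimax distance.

The 1-center on a line is the midpoint of the two extreme points: leftmost at 3, rightmost at 31.
Optimal location = (3 + 31)/2 = 17; maximum distance = (31 − 3)/2 = 14.

location 17, max distance 14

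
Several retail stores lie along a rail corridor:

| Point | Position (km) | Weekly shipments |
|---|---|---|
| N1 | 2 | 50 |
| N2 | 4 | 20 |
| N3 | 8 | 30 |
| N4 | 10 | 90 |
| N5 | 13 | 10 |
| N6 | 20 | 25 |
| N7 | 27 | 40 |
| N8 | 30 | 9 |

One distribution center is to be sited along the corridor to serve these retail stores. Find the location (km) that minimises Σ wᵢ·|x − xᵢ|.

x = 10

For a sum of weighted absolute distances on a line, the optimum is the weighted median (not the mean). Total weight W = 274; half-weight = 137.
Sort by position and accumulate weight:
  km 2 (N1, w=50) → cum 50
  km 4 (N2, w=20) → cum 70
  km 8 (N3, w=30) → cum 100
  km 10 (N4, w=90) → cum 190  ≥ 137 → median here
  km 13 (N5, w=10) → cum 200
  km 20 (N6, w=25) → cum 225
  km 27 (N7, w=40) → cum 265
  km 30 (N8, w=9) → cum 274
Optimal location: km 10.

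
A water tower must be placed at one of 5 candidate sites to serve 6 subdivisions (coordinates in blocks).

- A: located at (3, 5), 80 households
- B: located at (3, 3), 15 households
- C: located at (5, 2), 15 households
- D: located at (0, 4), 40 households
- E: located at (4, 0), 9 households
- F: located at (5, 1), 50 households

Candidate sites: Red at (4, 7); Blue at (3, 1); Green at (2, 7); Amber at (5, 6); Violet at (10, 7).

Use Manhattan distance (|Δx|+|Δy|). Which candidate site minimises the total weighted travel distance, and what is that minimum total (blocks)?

Blue, total 753 blocks

Total weighted distance at each candidate:
  Red (4, 7): total = 1098
  Blue (3, 1): total = 753
  Green (2, 7): total = 1166
  Amber (5, 6): total = 968
  Violet (10, 7): total = 2222
Minimum is at Blue with total 753 blocks.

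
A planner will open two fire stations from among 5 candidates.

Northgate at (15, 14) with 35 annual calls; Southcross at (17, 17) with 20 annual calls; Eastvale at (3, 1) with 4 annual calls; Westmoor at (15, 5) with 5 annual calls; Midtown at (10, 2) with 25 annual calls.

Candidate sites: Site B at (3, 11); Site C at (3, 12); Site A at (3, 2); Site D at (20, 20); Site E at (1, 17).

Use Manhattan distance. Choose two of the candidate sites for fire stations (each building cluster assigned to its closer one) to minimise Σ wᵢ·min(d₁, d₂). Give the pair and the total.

Evaluate every pair (each demand assigned to the nearer of the two):
  {Site A, Site D}: total = 759
  {Site B, Site D}: total = 1035
  {Site C, Site D}: total = 1069
  {Site C, Site A}: total = 1124
  {Site A, Site E}: total = 1169
  {Site B, Site A}: total = 1179
  {Site D, Site E}: total = 1277
  {Site C, Site E}: total = 1374
  {Site B, Site E}: total = 1375
  {Site B, Site C}: total = 1400
Best pair: {Site A, Site D} with total 759.

{Site A, Site D}, total 759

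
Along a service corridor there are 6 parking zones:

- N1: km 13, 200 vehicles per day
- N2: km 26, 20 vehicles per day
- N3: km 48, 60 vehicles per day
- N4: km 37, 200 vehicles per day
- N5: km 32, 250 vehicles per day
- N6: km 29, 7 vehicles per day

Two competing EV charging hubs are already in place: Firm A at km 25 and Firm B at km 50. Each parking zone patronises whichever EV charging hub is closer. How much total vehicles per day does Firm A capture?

The indifferent point is the midpoint (25+50)/2 = 37.5; parking zones left of it (closer to Firm A at 25) go to Firm A, those right go to Firm B.
  N1 at 13 (w=200) → Firm A
  N2 at 26 (w=20) → Firm A
  N6 at 29 (w=7) → Firm A
  N5 at 32 (w=250) → Firm A
  N4 at 37 (w=200) → Firm A
  N3 at 48 (w=60) → Firm B
Firm A captures 677; Firm B captures 60.

677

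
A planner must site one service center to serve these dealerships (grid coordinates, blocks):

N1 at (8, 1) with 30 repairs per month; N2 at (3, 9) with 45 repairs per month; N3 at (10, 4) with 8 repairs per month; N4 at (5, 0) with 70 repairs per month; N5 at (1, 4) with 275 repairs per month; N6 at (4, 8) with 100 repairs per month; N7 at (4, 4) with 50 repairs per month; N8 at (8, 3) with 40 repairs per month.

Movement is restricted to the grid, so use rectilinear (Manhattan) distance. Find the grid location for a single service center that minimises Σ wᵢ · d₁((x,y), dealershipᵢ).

(3, 4)

Manhattan distance separates: Σwᵢ(|x−xᵢ|+|y−yᵢ|) = Σwᵢ|x−xᵢ| + Σwᵢ|y−yᵢ|, so x and y are optimised independently as 1-D weighted medians.
Total weight W = 618; half = 309.
x-coordinate, sorted with cumulative weight:
  x=1 (N5, w=275) cum 275
  x=3 (N2, w=45) cum 320  ← median
  x=4 (N6, w=100) cum 420
  x=4 (N7, w=50) cum 470
  x=5 (N4, w=70) cum 540
  x=8 (N1, w=30) cum 570
  x=8 (N8, w=40) cum 610
  x=10 (N3, w=8) cum 618
⇒ x* = 3
y-coordinate, sorted with cumulative weight:
  y=0 (N4, w=70) cum 70
  y=1 (N1, w=30) cum 100
  y=3 (N8, w=40) cum 140
  y=4 (N3, w=8) cum 148
  y=4 (N5, w=275) cum 423  ← median
  y=4 (N7, w=50) cum 473
  y=8 (N6, w=100) cum 573
  y=9 (N2, w=45) cum 618
⇒ y* = 4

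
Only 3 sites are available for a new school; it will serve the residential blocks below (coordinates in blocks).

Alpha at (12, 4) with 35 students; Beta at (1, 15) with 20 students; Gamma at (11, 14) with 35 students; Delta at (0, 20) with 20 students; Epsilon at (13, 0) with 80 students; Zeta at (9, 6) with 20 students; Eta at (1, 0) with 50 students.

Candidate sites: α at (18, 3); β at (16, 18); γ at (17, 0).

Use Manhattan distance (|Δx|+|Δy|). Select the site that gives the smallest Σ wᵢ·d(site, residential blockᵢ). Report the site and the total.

γ, total 3775 blocks

Total weighted distance at each candidate:
  α (18, 3): total = 4035
  β (16, 18): total = 5375
  γ (17, 0): total = 3775
Minimum is at γ with total 3775 blocks.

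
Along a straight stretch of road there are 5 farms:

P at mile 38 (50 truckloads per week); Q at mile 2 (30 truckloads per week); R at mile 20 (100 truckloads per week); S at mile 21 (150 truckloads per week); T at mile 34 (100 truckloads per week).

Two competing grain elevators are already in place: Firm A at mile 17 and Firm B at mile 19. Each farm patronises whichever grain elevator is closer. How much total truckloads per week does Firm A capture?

30

The indifferent point is the midpoint (17+19)/2 = 18; farms left of it (closer to Firm A at 17) go to Firm A, those right go to Firm B.
  Q at 2 (w=30) → Firm A
  R at 20 (w=100) → Firm B
  S at 21 (w=150) → Firm B
  T at 34 (w=100) → Firm B
  P at 38 (w=50) → Firm B
Firm A captures 30; Firm B captures 400.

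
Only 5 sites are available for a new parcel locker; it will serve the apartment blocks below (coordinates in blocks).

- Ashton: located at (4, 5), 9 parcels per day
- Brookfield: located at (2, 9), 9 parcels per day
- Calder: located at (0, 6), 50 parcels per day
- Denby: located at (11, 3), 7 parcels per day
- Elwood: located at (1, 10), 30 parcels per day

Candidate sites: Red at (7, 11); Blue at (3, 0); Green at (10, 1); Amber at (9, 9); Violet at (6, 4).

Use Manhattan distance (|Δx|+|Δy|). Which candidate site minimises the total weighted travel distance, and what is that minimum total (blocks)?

Violet, total 880 blocks

Total weighted distance at each candidate:
  Red (7, 11): total = 1038
  Blue (3, 0): total = 1031
  Green (10, 1): total = 1545
  Amber (9, 9): total = 1070
  Violet (6, 4): total = 880
Minimum is at Violet with total 880 blocks.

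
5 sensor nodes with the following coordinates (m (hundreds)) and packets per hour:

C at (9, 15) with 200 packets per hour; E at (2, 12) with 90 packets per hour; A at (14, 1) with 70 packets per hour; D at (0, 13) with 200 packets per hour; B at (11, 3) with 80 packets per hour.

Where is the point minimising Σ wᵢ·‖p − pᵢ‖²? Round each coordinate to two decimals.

(6.00, 10.92)

The minimiser of Σwᵢ‖p−pᵢ‖² is the weighted centroid p* = (Σwᵢpᵢ)/(Σwᵢ).
Σwᵢ = 640.
Σwᵢxᵢ = 200·9 + 90·2 + 70·14 + 200·0 + 80·11 = 3840.
Σwᵢyᵢ = 200·15 + 90·12 + 70·1 + 200·13 + 80·3 = 6990.
x* = 3840/640 = 6.00, y* = 6990/640 = 10.92.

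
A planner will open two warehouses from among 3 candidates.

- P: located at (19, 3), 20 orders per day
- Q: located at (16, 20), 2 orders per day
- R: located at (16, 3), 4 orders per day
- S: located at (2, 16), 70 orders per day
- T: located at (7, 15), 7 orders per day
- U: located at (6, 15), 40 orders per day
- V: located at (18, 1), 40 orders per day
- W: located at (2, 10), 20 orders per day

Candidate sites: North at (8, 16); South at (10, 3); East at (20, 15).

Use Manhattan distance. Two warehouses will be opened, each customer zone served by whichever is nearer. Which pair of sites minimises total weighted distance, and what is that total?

Evaluate every pair (each demand assigned to the nearer of the two):
  {North, South}: total = 1422
  {North, East}: total = 1776
  {South, East}: total = 2903
Best pair: {North, South} with total 1422.

{North, South}, total 1422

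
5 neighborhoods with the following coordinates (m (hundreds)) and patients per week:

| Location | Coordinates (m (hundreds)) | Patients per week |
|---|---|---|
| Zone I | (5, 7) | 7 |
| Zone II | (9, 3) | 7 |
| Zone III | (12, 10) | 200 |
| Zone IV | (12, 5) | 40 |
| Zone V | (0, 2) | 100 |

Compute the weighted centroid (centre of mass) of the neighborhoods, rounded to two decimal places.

(8.41, 6.98)

The minimiser of Σwᵢ‖p−pᵢ‖² is the weighted centroid p* = (Σwᵢpᵢ)/(Σwᵢ).
Σwᵢ = 354.
Σwᵢxᵢ = 7·5 + 7·9 + 200·12 + 40·12 + 100·0 = 2978.
Σwᵢyᵢ = 7·7 + 7·3 + 200·10 + 40·5 + 100·2 = 2470.
x* = 2978/354 = 8.41, y* = 2470/354 = 6.98.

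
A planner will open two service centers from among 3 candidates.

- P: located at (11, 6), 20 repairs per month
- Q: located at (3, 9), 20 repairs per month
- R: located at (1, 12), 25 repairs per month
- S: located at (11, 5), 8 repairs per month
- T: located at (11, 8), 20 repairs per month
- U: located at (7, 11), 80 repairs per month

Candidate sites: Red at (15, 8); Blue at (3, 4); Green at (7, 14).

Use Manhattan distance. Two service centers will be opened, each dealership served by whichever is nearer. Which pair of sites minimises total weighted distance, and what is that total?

{Red, Green}, total 876

Evaluate every pair (each demand assigned to the nearer of the two):
  {Red, Green}: total = 876
  {Blue, Green}: total = 1012
  {Red, Blue}: total = 1486
Best pair: {Red, Green} with total 876.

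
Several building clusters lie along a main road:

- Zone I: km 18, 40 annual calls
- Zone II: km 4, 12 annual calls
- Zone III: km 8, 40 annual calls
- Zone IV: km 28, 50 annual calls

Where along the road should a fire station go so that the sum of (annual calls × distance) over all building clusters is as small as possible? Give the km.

x = 18

For a sum of weighted absolute distances on a line, the optimum is the weighted median (not the mean). Total weight W = 142; half-weight = 71.
Sort by position and accumulate weight:
  km 4 (Zone II, w=12) → cum 12
  km 8 (Zone III, w=40) → cum 52
  km 18 (Zone I, w=40) → cum 92  ≥ 71 → median here
  km 28 (Zone IV, w=50) → cum 142
Optimal location: km 18.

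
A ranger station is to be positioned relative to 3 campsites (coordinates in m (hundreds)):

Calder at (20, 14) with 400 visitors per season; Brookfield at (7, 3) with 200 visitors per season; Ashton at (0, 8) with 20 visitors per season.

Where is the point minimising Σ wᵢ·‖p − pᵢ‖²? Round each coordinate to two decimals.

The minimiser of Σwᵢ‖p−pᵢ‖² is the weighted centroid p* = (Σwᵢpᵢ)/(Σwᵢ).
Σwᵢ = 620.
Σwᵢxᵢ = 400·20 + 200·7 + 20·0 = 9400.
Σwᵢyᵢ = 400·14 + 200·3 + 20·8 = 6360.
x* = 9400/620 = 15.16, y* = 6360/620 = 10.26.

(15.16, 10.26)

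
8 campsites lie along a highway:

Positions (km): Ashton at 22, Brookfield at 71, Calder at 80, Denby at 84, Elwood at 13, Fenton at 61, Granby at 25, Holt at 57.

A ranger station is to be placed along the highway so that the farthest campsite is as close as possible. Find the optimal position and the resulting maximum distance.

The 1-center on a line is the midpoint of the two extreme points: leftmost at 13, rightmost at 84.
Optimal location = (13 + 84)/2 = 48.5; maximum distance = (84 − 13)/2 = 35.5.

location 48.5, max distance 35.5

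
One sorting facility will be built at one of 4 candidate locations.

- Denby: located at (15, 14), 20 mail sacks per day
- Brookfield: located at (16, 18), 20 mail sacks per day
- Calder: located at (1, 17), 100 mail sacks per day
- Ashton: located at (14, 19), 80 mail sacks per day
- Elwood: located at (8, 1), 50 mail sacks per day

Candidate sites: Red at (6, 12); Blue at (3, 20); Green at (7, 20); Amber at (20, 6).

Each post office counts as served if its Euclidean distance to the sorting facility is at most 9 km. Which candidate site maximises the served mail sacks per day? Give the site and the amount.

Coverage radius r = 9 km; a point is covered iff (Δx)²+(Δy)² ≤ 9² = 81.
  Red (6, 12): covers {Calder} → 100
  Blue (3, 20): covers {Calder} → 100
  Green (7, 20): covers {Calder, Ashton} → 180
  Amber (20, 6): covers {none} → 0
Maximum coverage at Green: 180 mail sacks per day.

Green, covering 180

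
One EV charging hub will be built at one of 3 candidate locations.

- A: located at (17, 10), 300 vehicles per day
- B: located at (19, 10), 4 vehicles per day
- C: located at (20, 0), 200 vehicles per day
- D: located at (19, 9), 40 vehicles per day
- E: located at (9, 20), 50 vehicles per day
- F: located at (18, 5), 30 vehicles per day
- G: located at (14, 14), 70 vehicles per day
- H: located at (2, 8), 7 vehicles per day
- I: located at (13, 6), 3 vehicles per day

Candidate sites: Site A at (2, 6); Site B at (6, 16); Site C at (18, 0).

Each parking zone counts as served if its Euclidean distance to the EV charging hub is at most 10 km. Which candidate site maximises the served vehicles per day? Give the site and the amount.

Coverage radius r = 10 km; a point is covered iff (Δx)²+(Δy)² ≤ 10² = 100.
  Site A (2, 6): covers {H} → 7
  Site B (6, 16): covers {E, G, H} → 127
  Site C (18, 0): covers {C, D, F, I} → 273
Maximum coverage at Site C: 273 vehicles per day.

Site C, covering 273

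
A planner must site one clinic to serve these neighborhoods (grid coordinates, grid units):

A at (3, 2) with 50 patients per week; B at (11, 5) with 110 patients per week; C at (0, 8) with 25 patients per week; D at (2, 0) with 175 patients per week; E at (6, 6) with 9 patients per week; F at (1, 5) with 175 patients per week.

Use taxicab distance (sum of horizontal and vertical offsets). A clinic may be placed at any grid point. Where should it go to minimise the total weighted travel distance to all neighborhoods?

Manhattan distance separates: Σwᵢ(|x−xᵢ|+|y−yᵢ|) = Σwᵢ|x−xᵢ| + Σwᵢ|y−yᵢ|, so x and y are optimised independently as 1-D weighted medians.
Total weight W = 544; half = 272.
x-coordinate, sorted with cumulative weight:
  x=0 (C, w=25) cum 25
  x=1 (F, w=175) cum 200
  x=2 (D, w=175) cum 375  ← median
  x=3 (A, w=50) cum 425
  x=6 (E, w=9) cum 434
  x=11 (B, w=110) cum 544
⇒ x* = 2
y-coordinate, sorted with cumulative weight:
  y=0 (D, w=175) cum 175
  y=2 (A, w=50) cum 225
  y=5 (B, w=110) cum 335  ← median
  y=5 (F, w=175) cum 510
  y=6 (E, w=9) cum 519
  y=8 (C, w=25) cum 544
⇒ y* = 5

(2, 5)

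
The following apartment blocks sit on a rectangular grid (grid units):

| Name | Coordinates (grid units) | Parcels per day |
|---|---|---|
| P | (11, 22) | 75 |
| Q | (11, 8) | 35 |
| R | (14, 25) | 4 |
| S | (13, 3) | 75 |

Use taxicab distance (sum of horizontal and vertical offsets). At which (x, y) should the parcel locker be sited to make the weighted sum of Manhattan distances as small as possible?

Manhattan distance separates: Σwᵢ(|x−xᵢ|+|y−yᵢ|) = Σwᵢ|x−xᵢ| + Σwᵢ|y−yᵢ|, so x and y are optimised independently as 1-D weighted medians.
Total weight W = 189; half = 94.5.
x-coordinate, sorted with cumulative weight:
  x=11 (P, w=75) cum 75
  x=11 (Q, w=35) cum 110  ← median
  x=13 (S, w=75) cum 185
  x=14 (R, w=4) cum 189
⇒ x* = 11
y-coordinate, sorted with cumulative weight:
  y=3 (S, w=75) cum 75
  y=8 (Q, w=35) cum 110  ← median
  y=22 (P, w=75) cum 185
  y=25 (R, w=4) cum 189
⇒ y* = 8

(11, 8)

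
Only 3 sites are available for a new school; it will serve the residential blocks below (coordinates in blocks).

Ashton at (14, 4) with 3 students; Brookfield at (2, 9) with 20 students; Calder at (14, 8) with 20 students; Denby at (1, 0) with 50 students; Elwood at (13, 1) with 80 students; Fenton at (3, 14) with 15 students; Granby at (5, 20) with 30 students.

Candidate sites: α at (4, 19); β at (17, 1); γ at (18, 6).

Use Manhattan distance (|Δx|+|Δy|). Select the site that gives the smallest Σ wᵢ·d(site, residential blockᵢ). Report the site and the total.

Total weighted distance at each candidate:
  α (4, 19): total = 4145
  β (17, 1): total = 3183
  γ (18, 6): total = 3623
Minimum is at β with total 3183 blocks.

β, total 3183 blocks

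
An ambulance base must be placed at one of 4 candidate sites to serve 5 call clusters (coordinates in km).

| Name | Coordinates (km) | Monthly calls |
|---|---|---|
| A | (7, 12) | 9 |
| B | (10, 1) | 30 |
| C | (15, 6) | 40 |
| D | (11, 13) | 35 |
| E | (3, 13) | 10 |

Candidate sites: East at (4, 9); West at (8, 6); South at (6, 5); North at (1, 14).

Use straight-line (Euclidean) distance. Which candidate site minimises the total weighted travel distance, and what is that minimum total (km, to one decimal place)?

West, total 848.9 km

Total weighted distance at each candidate:
  East (4, 9): total = 1117.7
  West (8, 6): total = 848.9
  South (6, 5): total = 1011.2
  North (1, 14): total = 1550.3
Minimum is at West with total 848.9 km.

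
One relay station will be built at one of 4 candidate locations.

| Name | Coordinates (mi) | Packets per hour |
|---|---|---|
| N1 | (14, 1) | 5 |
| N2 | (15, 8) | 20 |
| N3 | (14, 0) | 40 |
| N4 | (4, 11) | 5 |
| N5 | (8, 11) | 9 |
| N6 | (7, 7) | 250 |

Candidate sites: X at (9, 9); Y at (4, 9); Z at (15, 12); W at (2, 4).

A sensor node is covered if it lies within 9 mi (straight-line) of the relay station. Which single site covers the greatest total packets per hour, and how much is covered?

Coverage radius r = 9 mi; a point is covered iff (Δx)²+(Δy)² ≤ 9² = 81.
  X (9, 9): covers {N2, N4, N5, N6} → 284
  Y (4, 9): covers {N4, N5, N6} → 264
  Z (15, 12): covers {N2, N5} → 29
  W (2, 4): covers {N4, N6} → 255
Maximum coverage at X: 284 packets per hour.

X, covering 284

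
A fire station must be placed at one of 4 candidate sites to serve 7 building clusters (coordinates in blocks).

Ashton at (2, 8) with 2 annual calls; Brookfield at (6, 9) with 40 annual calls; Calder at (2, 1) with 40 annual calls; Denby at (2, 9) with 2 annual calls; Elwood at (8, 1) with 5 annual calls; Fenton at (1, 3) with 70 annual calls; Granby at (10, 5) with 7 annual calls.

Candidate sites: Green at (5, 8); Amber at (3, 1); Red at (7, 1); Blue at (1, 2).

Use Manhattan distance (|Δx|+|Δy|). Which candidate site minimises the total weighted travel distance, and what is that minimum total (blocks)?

Blue, total 784 blocks

Total weighted distance at each candidate:
  Green (5, 8): total = 1230
  Amber (3, 1): total = 896
  Red (7, 1): total = 1224
  Blue (1, 2): total = 784
Minimum is at Blue with total 784 blocks.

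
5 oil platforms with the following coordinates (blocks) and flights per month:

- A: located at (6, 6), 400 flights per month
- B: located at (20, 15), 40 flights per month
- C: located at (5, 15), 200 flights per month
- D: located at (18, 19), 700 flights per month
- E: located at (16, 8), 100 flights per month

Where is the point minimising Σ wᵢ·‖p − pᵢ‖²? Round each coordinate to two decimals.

(12.78, 13.96)

The minimiser of Σwᵢ‖p−pᵢ‖² is the weighted centroid p* = (Σwᵢpᵢ)/(Σwᵢ).
Σwᵢ = 1440.
Σwᵢxᵢ = 400·6 + 40·20 + 200·5 + 700·18 + 100·16 = 18400.
Σwᵢyᵢ = 400·6 + 40·15 + 200·15 + 700·19 + 100·8 = 20100.
x* = 18400/1440 = 12.78, y* = 20100/1440 = 13.96.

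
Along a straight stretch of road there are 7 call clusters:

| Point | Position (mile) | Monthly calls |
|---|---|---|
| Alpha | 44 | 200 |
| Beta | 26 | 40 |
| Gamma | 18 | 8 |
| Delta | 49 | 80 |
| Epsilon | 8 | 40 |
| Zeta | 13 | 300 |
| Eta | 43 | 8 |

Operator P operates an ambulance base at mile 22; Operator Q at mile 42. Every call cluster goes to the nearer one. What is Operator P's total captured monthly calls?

388

The indifferent point is the midpoint (22+42)/2 = 32; call clusters left of it (closer to Operator P at 22) go to Operator P, those right go to Operator Q.
  Epsilon at 8 (w=40) → Operator P
  Zeta at 13 (w=300) → Operator P
  Gamma at 18 (w=8) → Operator P
  Beta at 26 (w=40) → Operator P
  Eta at 43 (w=8) → Operator Q
  Alpha at 44 (w=200) → Operator Q
  Delta at 49 (w=80) → Operator Q
Operator P captures 388; Operator Q captures 288.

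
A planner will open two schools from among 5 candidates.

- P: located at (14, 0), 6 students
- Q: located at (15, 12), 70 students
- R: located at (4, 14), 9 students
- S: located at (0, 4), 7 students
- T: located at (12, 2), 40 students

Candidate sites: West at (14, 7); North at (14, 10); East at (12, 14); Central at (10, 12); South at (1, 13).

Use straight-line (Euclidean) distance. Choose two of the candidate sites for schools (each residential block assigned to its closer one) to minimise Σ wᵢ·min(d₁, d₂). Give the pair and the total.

Evaluate every pair (each demand assigned to the nearer of the two):
  {West, North}: total = 611.1
  {North, South}: total = 638.2
  {West, East}: total = 682.0
  {North, Central}: total = 692.9
  {West, South}: total = 706.2
  {North, East}: total = 725.0
  {West, Central}: total = 754.0
  {East, Central}: total = 882.8
  {East, South}: total = 909.1
  {Central, South}: total = 925.7
Best pair: {West, North} with total 611.1.

{West, North}, total 611.1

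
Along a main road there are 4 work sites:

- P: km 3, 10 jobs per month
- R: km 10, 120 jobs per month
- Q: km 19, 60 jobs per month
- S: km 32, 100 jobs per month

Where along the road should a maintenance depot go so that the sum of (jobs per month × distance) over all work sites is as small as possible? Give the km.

For a sum of weighted absolute distances on a line, the optimum is the weighted median (not the mean). Total weight W = 290; half-weight = 145.
Sort by position and accumulate weight:
  km 3 (P, w=10) → cum 10
  km 10 (R, w=120) → cum 130
  km 19 (Q, w=60) → cum 190  ≥ 145 → median here
  km 32 (S, w=100) → cum 290
Optimal location: km 19.

x = 19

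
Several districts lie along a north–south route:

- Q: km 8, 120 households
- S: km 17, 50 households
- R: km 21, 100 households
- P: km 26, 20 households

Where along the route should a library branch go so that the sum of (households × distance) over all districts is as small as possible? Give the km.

For a sum of weighted absolute distances on a line, the optimum is the weighted median (not the mean). Total weight W = 290; half-weight = 145.
Sort by position and accumulate weight:
  km 8 (Q, w=120) → cum 120
  km 17 (S, w=50) → cum 170  ≥ 145 → median here
  km 21 (R, w=100) → cum 270
  km 26 (P, w=20) → cum 290
Optimal location: km 17.

x = 17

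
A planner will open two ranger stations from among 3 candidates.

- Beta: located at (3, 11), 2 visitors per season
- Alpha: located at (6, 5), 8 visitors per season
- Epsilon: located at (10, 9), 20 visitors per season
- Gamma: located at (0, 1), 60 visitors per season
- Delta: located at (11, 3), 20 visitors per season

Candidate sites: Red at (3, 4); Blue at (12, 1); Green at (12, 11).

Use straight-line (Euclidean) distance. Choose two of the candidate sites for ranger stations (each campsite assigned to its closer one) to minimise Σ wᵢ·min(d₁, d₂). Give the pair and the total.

{Red, Blue}, total 503.5

Evaluate every pair (each demand assigned to the nearer of the two):
  {Red, Blue}: total = 503.5
  {Red, Green}: total = 511.7
  {Blue, Green}: total = 897.0
Best pair: {Red, Blue} with total 503.5.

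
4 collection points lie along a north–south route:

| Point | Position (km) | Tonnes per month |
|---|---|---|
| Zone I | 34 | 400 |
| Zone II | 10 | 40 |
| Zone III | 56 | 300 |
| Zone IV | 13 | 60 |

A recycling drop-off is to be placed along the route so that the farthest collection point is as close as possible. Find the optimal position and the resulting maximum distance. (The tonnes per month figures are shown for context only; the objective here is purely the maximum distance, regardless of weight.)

location 33, max distance 23

The 1-center on a line is the midpoint of the two extreme points: leftmost at 10, rightmost at 56.
Optimal location = (10 + 56)/2 = 33; maximum distance = (56 − 10)/2 = 23.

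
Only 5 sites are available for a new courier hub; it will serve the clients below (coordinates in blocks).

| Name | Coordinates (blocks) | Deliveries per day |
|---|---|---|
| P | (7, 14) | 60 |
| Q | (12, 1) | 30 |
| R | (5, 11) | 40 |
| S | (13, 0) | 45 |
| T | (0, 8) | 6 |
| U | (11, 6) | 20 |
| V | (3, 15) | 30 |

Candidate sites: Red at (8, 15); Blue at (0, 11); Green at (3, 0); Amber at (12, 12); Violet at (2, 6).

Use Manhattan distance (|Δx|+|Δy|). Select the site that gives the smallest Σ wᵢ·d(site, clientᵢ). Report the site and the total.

Total weighted distance at each candidate:
  Red (8, 15): total = 2320
  Blue (0, 11): total = 3088
  Green (3, 0): total = 3146
  Amber (12, 12): total = 2251
  Violet (2, 6): total = 2819
Minimum is at Amber with total 2251 blocks.

Amber, total 2251 blocks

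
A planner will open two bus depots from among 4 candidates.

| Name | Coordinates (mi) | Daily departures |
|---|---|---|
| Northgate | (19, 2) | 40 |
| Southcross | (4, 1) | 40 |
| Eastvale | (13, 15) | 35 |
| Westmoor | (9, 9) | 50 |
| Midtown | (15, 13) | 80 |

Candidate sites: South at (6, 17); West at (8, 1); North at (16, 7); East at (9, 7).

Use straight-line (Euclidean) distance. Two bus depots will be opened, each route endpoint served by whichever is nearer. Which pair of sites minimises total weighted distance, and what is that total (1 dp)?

{North, East}, total 1431.3

Evaluate every pair (each demand assigned to the nearer of the two):
  {North, East}: total = 1431.3
  {West, North}: total = 1542.9
  {West, East}: total = 1693.7
  {South, East}: total = 1793.2
  {South, North}: total = 1875.3
  {South, West}: total = 2047.6
Best pair: {North, East} with total 1431.3.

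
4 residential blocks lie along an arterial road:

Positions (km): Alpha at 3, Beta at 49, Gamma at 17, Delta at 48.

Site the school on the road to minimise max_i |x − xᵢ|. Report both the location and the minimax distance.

location 26, max distance 23

The 1-center on a line is the midpoint of the two extreme points: leftmost at 3, rightmost at 49.
Optimal location = (3 + 49)/2 = 26; maximum distance = (49 − 3)/2 = 23.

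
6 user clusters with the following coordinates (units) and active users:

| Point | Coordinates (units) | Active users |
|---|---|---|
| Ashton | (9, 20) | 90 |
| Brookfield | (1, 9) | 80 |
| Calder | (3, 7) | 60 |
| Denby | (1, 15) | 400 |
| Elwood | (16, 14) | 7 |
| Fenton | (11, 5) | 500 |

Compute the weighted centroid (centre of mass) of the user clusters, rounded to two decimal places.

The minimiser of Σwᵢ‖p−pᵢ‖² is the weighted centroid p* = (Σwᵢpᵢ)/(Σwᵢ).
Σwᵢ = 1137.
Σwᵢxᵢ = 90·9 + 80·1 + 60·3 + 400·1 + 7·16 + 500·11 = 7082.
Σwᵢyᵢ = 90·20 + 80·9 + 60·7 + 400·15 + 7·14 + 500·5 = 11538.
x* = 7082/1137 = 6.23, y* = 11538/1137 = 10.15.

(6.23, 10.15)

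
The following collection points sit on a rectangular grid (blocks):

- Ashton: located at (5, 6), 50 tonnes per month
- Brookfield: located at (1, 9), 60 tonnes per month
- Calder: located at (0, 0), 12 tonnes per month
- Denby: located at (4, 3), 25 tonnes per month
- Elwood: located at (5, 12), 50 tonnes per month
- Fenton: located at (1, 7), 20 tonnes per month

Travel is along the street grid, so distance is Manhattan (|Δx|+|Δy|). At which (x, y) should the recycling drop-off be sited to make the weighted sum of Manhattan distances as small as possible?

Manhattan distance separates: Σwᵢ(|x−xᵢ|+|y−yᵢ|) = Σwᵢ|x−xᵢ| + Σwᵢ|y−yᵢ|, so x and y are optimised independently as 1-D weighted medians.
Total weight W = 217; half = 108.5.
x-coordinate, sorted with cumulative weight:
  x=0 (Calder, w=12) cum 12
  x=1 (Brookfield, w=60) cum 72
  x=1 (Fenton, w=20) cum 92
  x=4 (Denby, w=25) cum 117  ← median
  x=5 (Ashton, w=50) cum 167
  x=5 (Elwood, w=50) cum 217
⇒ x* = 4
y-coordinate, sorted with cumulative weight:
  y=0 (Calder, w=12) cum 12
  y=3 (Denby, w=25) cum 37
  y=6 (Ashton, w=50) cum 87
  y=7 (Fenton, w=20) cum 107
  y=9 (Brookfield, w=60) cum 167  ← median
  y=12 (Elwood, w=50) cum 217
⇒ y* = 9

(4, 9)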